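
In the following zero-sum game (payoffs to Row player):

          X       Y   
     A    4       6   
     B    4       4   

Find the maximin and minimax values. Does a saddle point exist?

Maximin = 4, Minimax = 4, Saddle: True

Work:
Row minimums: [4, 4] → maximin = 4
Column maximums: [4, 6] → minimax = 4
Saddle point exists! Game value = 4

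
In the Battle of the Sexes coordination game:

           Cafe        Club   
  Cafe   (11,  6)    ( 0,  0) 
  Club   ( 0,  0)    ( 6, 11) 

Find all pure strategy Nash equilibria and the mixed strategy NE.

Pure NE: (Cafe, Cafe) and (Club, Club); Mixed NE: p = 0.6471, q = 0.3529

Work:
Check pure NE:
(Cafe, Cafe): (11, 6) - no unilateral deviation beneficial
(Club, Club): (6, 11) - no unilateral deviation beneficial
Mixed NE: P1 plays Cafe with p = 0.6471, P2 plays Cafe with q = 0.3529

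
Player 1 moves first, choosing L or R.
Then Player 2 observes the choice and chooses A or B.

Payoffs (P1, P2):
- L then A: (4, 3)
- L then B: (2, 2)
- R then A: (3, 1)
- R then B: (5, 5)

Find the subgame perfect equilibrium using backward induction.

P1 plays R, P2 plays A after L and B after R; Payoff (5, 5)

Work:
Backward induction:
After L: P2 chooses A → P1 gets 4
After R: P2 chooses B → P1 gets 5
P1 chooses R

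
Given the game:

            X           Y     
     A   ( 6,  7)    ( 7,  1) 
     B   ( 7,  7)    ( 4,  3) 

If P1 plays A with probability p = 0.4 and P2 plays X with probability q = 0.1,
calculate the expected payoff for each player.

E[P1] = 5.34, E[P2] = 2.68

Work:
E[P1] = p·q·π₁(A,X) + p·(1-q)·π₁(A,Y) + (1-p)·q·π₁(B,X) + (1-p)·(1-q)·π₁(B,Y)
= 0.4·0.1·6 + 0.4·0.9·7 + 0.6·0.1·7 + 0.6·0.9·4
= 5.34

E[P2] = 2.68 (similar calculation)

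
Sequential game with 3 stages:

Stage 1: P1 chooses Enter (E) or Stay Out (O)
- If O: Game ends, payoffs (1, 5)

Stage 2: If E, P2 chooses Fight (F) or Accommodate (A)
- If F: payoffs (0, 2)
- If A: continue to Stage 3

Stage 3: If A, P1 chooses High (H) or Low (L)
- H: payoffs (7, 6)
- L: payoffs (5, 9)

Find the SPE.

SPE: (E, A, H); Outcome (7, 6)

Work:
Stage 3: P1 chooses H (7 vs 5)
Stage 2: P2: F->2, A->6 (anticipating H). Choose A
Stage 1: P1: O->1, E->7 (anticipating A, H). Choose E
SPE path: E -> A -> H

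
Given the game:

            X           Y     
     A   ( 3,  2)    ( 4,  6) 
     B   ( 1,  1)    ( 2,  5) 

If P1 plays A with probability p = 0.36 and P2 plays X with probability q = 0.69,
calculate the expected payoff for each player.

E[P1] = 2.03, E[P2] = 2.6

Work:
E[P1] = p·q·π₁(A,X) + p·(1-q)·π₁(A,Y) + (1-p)·q·π₁(B,X) + (1-p)·(1-q)·π₁(B,Y)
= 0.36·0.69·3 + 0.36·0.31·4 + 0.64·0.69·1 + 0.64·0.31·2
= 2.03

E[P2] = 2.6 (similar calculation)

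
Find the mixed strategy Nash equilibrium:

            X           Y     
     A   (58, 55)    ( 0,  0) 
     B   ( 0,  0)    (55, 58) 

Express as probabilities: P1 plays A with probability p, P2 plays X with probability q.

p = 0.5133, q = 0.4867

Work:
Find probabilities that make opponent indifferent:
P2 chooses q to make P1 indifferent between A and B
P1 chooses p to make P2 indifferent between X and Y
Mixed NE: P1 plays (A: 0.5133, B: 0.4867), P2 plays (X: 0.4867, Y: 0.5133)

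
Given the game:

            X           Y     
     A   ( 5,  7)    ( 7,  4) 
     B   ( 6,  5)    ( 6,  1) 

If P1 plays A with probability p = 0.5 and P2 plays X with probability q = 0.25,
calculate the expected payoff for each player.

E[P1] = 6.25, E[P2] = 3.375

Work:
E[P1] = p·q·π₁(A,X) + p·(1-q)·π₁(A,Y) + (1-p)·q·π₁(B,X) + (1-p)·(1-q)·π₁(B,Y)
= 0.5·0.25·5 + 0.5·0.75·7 + 0.5·0.25·6 + 0.5·0.75·6
= 6.25

E[P2] = 3.375 (similar calculation)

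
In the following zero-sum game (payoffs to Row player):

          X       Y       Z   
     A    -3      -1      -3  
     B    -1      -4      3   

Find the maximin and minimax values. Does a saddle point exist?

Maximin = -3, Minimax = -1, Saddle: False

Work:
Row minimums: [-3, -4] → maximin = -3
Column maximums: [-1, -1, 3] → minimax = -1
No saddle point (maximin ≠ minimax). Mixed strategy needed.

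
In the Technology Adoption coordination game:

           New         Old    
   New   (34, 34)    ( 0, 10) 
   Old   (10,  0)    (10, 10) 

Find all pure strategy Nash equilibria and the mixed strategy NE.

Pure NE: (New, New) and (Old, Old); Mixed NE: p = 0.2941, q = 0.2941

Work:
Check pure NE:
(New, New): (34, 34) - no unilateral deviation beneficial
(Old, Old): (10, 10) - no unilateral deviation beneficial
Mixed NE: P1 plays New with p = 0.2941, P2 plays New with q = 0.2941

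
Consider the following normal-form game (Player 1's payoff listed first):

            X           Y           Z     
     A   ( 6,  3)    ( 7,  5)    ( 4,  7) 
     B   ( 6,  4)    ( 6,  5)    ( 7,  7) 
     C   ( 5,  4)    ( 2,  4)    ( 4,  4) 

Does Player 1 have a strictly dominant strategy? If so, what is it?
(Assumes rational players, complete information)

No strictly dominant strategy exists for Player 1

Work:
A strategy strictly dominates another if it gives a strictly higher payoff against every opponent action. Compare each pair of P1's strategies column-by-column:
  A vs B: [6 vs 6, 7 vs 6, 4 vs 7] → A does not strictly dominate B (column X: 6 ≤ 6)
  A vs C: [6 vs 5, 7 vs 2, 4 vs 4] → A does not strictly dominate C (column Z: 4 ≤ 4)
  B vs A: [6 vs 6, 6 vs 7, 7 vs 4] → B does not strictly dominate A (column X: 6 ≤ 6)
  B vs C: [6 vs 5, 6 vs 2, 7 vs 4] → B strictly dominates C
  C vs A: [5 vs 6, 2 vs 7, 4 vs 4] → C does not strictly dominate A (column X: 5 ≤ 6)
  C vs B: [5 vs 6, 2 vs 6, 4 vs 7] → C does not strictly dominate B (column X: 5 ≤ 6)
No single strategy strictly dominates all others → no strictly dominant strategy.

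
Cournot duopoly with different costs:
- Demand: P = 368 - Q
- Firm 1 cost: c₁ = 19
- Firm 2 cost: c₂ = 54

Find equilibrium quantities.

q₁* = 128.0, q₂* = 93.0

Work:
Reaction: q₁ = (368 - 19 - q₂)/2
Reaction: q₂ = (368 - 54 - q₁)/2
Solve simultaneously:
q₁* = (368 - 2×19 + 54)/3 = 128.0
q₂* = (368 - 2×54 + 19)/3 = 93.0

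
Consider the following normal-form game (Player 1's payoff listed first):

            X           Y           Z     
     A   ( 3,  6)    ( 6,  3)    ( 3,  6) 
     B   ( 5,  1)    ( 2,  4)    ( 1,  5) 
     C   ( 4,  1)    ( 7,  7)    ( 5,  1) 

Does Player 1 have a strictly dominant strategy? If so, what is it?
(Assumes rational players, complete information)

No strictly dominant strategy exists for Player 1

Work:
A strategy strictly dominates another if it gives a strictly higher payoff against every opponent action. Compare each pair of P1's strategies column-by-column:
  A vs B: [3 vs 5, 6 vs 2, 3 vs 1] → A does not strictly dominate B (column X: 3 ≤ 5)
  A vs C: [3 vs 4, 6 vs 7, 3 vs 5] → A does not strictly dominate C (column X: 3 ≤ 4)
  B vs A: [5 vs 3, 2 vs 6, 1 vs 3] → B does not strictly dominate A (column Y: 2 ≤ 6)
  B vs C: [5 vs 4, 2 vs 7, 1 vs 5] → B does not strictly dominate C (column Y: 2 ≤ 7)
  C vs A: [4 vs 3, 7 vs 6, 5 vs 3] → C strictly dominates A
  C vs B: [4 vs 5, 7 vs 2, 5 vs 1] → C does not strictly dominate B (column X: 4 ≤ 5)
No single strategy strictly dominates all others → no strictly dominant strategy.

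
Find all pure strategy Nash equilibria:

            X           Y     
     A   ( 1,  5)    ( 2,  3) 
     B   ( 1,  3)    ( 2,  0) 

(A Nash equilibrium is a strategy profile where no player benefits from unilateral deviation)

Nash equilibrium: (A, X), (B, X)

Work:
Best responses:
  P1 vs X: payoffs [1, 1] → best response A/B (payoff 1)
  P1 vs Y: payoffs [2, 2] → best response A/B (payoff 2)
  P2 vs A: payoffs [5, 3] → best response X (payoff 5)
  P2 vs B: payoffs [3, 0] → best response X (payoff 3)
Mutual best responses: (A,X), (B,X) → Nash equilibria.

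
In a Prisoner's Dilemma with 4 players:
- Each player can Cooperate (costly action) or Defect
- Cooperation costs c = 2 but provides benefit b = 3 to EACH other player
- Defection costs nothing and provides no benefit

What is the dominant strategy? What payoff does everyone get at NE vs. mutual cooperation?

Dominant: Defect; NE payoff = 0; Coop payoff = 7

Work:
Defect dominates (saves cost c = 2, benefit to others is external)
NE: All defect → everyone gets 0
If all cooperate: each receives (3)×3 - 2 = 7
Social dilemma: 7 > 0 but NE gives 0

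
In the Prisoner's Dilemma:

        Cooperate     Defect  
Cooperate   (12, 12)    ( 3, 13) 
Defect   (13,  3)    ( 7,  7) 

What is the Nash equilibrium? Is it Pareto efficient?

(Defect, Defect) is NE; not Pareto efficient

Work:
Defect dominates Cooperate for both players:
If P2 cooperates: Defect (13) > Cooperate (12)
If P2 defects: Defect (7) > Cooperate (3)
NE: (Defect, Defect) with payoff (7, 7)
But (Cooperate, Cooperate) = (12, 12) Pareto dominates (7, 7)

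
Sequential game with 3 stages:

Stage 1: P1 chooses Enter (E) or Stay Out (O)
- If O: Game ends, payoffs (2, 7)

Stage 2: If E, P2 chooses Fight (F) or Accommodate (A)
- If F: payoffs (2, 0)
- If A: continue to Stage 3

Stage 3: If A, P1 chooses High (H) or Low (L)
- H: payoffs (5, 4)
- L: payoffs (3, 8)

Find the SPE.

SPE: (E, A, H); Outcome (5, 4)

Work:
Stage 3: P1 chooses H (5 vs 3)
Stage 2: P2: F->0, A->4 (anticipating H). Choose A
Stage 1: P1: O->2, E->5 (anticipating A, H). Choose E
SPE path: E -> A -> H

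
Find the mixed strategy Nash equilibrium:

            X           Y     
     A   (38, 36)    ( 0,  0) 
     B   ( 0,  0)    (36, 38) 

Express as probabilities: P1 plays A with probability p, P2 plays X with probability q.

p = 0.5135, q = 0.4865

Work:
Find probabilities that make opponent indifferent:
P2 chooses q to make P1 indifferent between A and B
P1 chooses p to make P2 indifferent between X and Y
Mixed NE: P1 plays (A: 0.5135, B: 0.4865), P2 plays (X: 0.4865, Y: 0.5135)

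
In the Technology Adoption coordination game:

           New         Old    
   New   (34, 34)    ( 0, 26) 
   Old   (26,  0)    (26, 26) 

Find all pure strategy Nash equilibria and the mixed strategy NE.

Pure NE: (New, New) and (Old, Old); Mixed NE: p = 0.7647, q = 0.7647

Work:
Check pure NE:
(New, New): (34, 34) - no unilateral deviation beneficial
(Old, Old): (26, 26) - no unilateral deviation beneficial
Mixed NE: P1 plays New with p = 0.7647, P2 plays New with q = 0.7647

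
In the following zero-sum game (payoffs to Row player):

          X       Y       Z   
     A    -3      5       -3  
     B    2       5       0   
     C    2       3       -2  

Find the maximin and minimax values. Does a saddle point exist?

Maximin = 0, Minimax = 0, Saddle: True

Work:
Row minimums: [-3, 0, -2] → maximin = 0
Column maximums: [2, 5, 0] → minimax = 0
Saddle point exists! Game value = 0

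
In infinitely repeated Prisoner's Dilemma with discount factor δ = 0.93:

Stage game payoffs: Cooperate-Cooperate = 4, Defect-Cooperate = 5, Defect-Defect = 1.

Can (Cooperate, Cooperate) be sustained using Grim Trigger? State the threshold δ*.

δ* = 0.25; since δ = 0.93 ≥ 0.25, cooperation can be sustained

Work:
For Grim Trigger:
Cooperate forever: 4/(1-δ)
Defect then punished: 5 + 1·δ/(1-δ)
Need: 4/(1-δ) ≥ 5 + 1·δ/(1-δ)
Solving: δ ≥ (T-R)/(T-P) = (5-4)/(5-1) = 0.25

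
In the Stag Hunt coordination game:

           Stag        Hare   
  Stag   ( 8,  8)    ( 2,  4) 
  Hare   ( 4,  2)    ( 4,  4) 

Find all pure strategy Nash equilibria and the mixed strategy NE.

Pure NE: (Stag, Stag) and (Hare, Hare); Mixed NE: p = 0.3333, q = 0.3333

Work:
Check pure NE:
(Stag, Stag): (8, 8) - no unilateral deviation beneficial
(Hare, Hare): (4, 4) - no unilateral deviation beneficial
Mixed NE: P1 plays Stag with p = 0.3333, P2 plays Stag with q = 0.3333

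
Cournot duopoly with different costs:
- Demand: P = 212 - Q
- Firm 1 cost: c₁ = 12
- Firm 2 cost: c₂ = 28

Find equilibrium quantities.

q₁* = 72.0, q₂* = 56.0

Work:
Reaction: q₁ = (212 - 12 - q₂)/2
Reaction: q₂ = (212 - 28 - q₁)/2
Solve simultaneously:
q₁* = (212 - 2×12 + 28)/3 = 72.0
q₂* = (212 - 2×28 + 12)/3 = 56.0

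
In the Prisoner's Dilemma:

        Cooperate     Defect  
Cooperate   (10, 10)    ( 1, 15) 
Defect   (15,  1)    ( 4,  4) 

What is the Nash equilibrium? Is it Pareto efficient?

(Defect, Defect) is NE; not Pareto efficient

Work:
Defect dominates Cooperate for both players:
If P2 cooperates: Defect (15) > Cooperate (10)
If P2 defects: Defect (4) > Cooperate (1)
NE: (Defect, Defect) with payoff (4, 4)
But (Cooperate, Cooperate) = (10, 10) Pareto dominates (4, 4)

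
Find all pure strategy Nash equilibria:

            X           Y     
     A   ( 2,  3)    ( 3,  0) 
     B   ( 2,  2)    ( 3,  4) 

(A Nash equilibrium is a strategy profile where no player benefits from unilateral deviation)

Nash equilibrium: (A, X), (B, Y)

Work:
Best responses:
  P1 vs X: payoffs [2, 2] → best response A/B (payoff 2)
  P1 vs Y: payoffs [3, 3] → best response A/B (payoff 3)
  P2 vs A: payoffs [3, 0] → best response X (payoff 3)
  P2 vs B: payoffs [2, 4] → best response Y (payoff 4)
Mutual best responses: (A,X), (B,Y) → Nash equilibria.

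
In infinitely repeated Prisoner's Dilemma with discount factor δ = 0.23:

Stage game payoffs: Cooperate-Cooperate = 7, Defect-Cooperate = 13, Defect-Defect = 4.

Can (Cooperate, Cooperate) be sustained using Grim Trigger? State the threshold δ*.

δ* = 0.6667; since δ = 0.23 < 0.6667, cooperation cannot be sustained

Work:
For Grim Trigger:
Cooperate forever: 7/(1-δ)
Defect then punished: 13 + 4·δ/(1-δ)
Need: 7/(1-δ) ≥ 13 + 4·δ/(1-δ)
Solving: δ ≥ (T-R)/(T-P) = (13-7)/(13-4) = 0.6667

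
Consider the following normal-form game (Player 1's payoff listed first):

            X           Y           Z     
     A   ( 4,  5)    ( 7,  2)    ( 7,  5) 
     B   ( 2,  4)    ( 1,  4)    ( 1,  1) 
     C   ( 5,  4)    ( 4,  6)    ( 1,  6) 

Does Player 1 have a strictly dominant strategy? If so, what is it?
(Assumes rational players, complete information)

No strictly dominant strategy exists for Player 1

Work:
A strategy strictly dominates another if it gives a strictly higher payoff against every opponent action. Compare each pair of P1's strategies column-by-column:
  A vs B: [4 vs 2, 7 vs 1, 7 vs 1] → A strictly dominates B
  A vs C: [4 vs 5, 7 vs 4, 7 vs 1] → A does not strictly dominate C (column X: 4 ≤ 5)
  B vs A: [2 vs 4, 1 vs 7, 1 vs 7] → B does not strictly dominate A (column X: 2 ≤ 4)
  B vs C: [2 vs 5, 1 vs 4, 1 vs 1] → B does not strictly dominate C (column X: 2 ≤ 5)
  C vs A: [5 vs 4, 4 vs 7, 1 vs 7] → C does not strictly dominate A (column Y: 4 ≤ 7)
  C vs B: [5 vs 2, 4 vs 1, 1 vs 1] → C does not strictly dominate B (column Z: 1 ≤ 1)
No single strategy strictly dominates all others → no strictly dominant strategy.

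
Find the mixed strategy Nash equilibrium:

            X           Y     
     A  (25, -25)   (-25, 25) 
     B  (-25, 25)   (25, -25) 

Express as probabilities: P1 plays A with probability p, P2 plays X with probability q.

p = 0.5, q = 0.5

Work:
Find probabilities that make opponent indifferent:
P2 chooses q to make P1 indifferent between A and B
P1 chooses p to make P2 indifferent between X and Y
Mixed NE: P1 plays (A: 0.5, B: 0.5), P2 plays (X: 0.5, Y: 0.5)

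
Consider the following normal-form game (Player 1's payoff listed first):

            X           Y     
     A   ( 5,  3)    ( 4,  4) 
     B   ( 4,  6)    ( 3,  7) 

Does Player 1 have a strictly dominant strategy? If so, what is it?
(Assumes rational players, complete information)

Yes, Player 1's strictly dominant strategy is A

Work:
A strategy strictly dominates another if it gives a strictly higher payoff against every opponent action. Compare each pair of P1's strategies column-by-column:
  A vs B: [5 vs 4, 4 vs 3] → A strictly dominates B
  B vs A: [4 vs 5, 3 vs 4] → B does not strictly dominate A (column X: 4 ≤ 5)
A strictly dominates every other strategy → strictly dominant.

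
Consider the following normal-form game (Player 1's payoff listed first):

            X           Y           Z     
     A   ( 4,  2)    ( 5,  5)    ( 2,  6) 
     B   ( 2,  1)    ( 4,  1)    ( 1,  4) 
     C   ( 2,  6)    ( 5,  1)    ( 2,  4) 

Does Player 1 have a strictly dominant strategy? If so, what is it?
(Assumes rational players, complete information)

No strictly dominant strategy exists for Player 1

Work:
A strategy strictly dominates another if it gives a strictly higher payoff against every opponent action. Compare each pair of P1's strategies column-by-column:
  A vs B: [4 vs 2, 5 vs 4, 2 vs 1] → A strictly dominates B
  A vs C: [4 vs 2, 5 vs 5, 2 vs 2] → A does not strictly dominate C (column Y: 5 ≤ 5)
  B vs A: [2 vs 4, 4 vs 5, 1 vs 2] → B does not strictly dominate A (column X: 2 ≤ 4)
  B vs C: [2 vs 2, 4 vs 5, 1 vs 2] → B does not strictly dominate C (column X: 2 ≤ 2)
  C vs A: [2 vs 4, 5 vs 5, 2 vs 2] → C does not strictly dominate A (column X: 2 ≤ 4)
  C vs B: [2 vs 2, 5 vs 4, 2 vs 1] → C does not strictly dominate B (column X: 2 ≤ 2)
No single strategy strictly dominates all others → no strictly dominant strategy.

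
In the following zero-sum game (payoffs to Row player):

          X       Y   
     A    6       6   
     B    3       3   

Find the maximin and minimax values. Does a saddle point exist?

Maximin = 6, Minimax = 6, Saddle: True

Work:
Row minimums: [6, 3] → maximin = 6
Column maximums: [6, 6] → minimax = 6
Saddle point exists! Game value = 6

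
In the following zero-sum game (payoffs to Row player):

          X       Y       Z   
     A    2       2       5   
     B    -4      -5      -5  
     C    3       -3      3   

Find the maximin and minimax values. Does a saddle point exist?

Maximin = 2, Minimax = 2, Saddle: True

Work:
Row minimums: [2, -5, -3] → maximin = 2
Column maximums: [3, 2, 5] → minimax = 2
Saddle point exists! Game value = 2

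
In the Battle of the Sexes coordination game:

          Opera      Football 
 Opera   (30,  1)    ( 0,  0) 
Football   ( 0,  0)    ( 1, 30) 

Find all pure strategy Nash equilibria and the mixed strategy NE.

Pure NE: (Opera, Opera) and (Football, Football); Mixed NE: p = 0.9677, q = 0.0323

Work:
Check pure NE:
(Opera, Opera): (30, 1) - no unilateral deviation beneficial
(Football, Football): (1, 30) - no unilateral deviation beneficial
Mixed NE: P1 plays Opera with p = 0.9677, P2 plays Opera with q = 0.0323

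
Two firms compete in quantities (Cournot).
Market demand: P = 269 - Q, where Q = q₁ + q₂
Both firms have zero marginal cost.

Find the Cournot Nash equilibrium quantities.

q₁* = q₂* = 89.67; P* = 89.67

Work:
Profit: π_i = P·q_i = (a - q_i - q_j)·q_i
FOC: ∂π_i/∂q_i = a - 2q_i - q_j = 0
Reaction function: q_i = (269 - q_j)/2
Symmetry: q* = 269/3 = 89.67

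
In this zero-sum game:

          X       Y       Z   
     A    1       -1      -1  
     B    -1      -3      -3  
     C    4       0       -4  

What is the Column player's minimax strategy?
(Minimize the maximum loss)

Column should play Z, value = -1

Work:
Column player minimizes Row's maximum payoff:
Column X: max payoff to Row = 4
Column Y: max payoff to Row = 0
Column Z: max payoff to Row = -1
Minimum is -1, achieved by column Z.
Minimax strategy: Z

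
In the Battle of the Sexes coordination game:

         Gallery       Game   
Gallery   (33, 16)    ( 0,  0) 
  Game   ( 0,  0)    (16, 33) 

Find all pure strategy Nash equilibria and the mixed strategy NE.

Pure NE: (Gallery, Gallery) and (Game, Game); Mixed NE: p = 0.6735, q = 0.3265

Work:
Check pure NE:
(Gallery, Gallery): (33, 16) - no unilateral deviation beneficial
(Game, Game): (16, 33) - no unilateral deviation beneficial
Mixed NE: P1 plays Gallery with p = 0.6735, P2 plays Gallery with q = 0.3265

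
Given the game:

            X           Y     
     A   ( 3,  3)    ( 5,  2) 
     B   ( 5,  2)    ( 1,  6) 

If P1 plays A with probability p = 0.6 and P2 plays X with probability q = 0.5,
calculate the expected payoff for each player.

E[P1] = 3.6, E[P2] = 3.1

Work:
E[P1] = p·q·π₁(A,X) + p·(1-q)·π₁(A,Y) + (1-p)·q·π₁(B,X) + (1-p)·(1-q)·π₁(B,Y)
= 0.6·0.5·3 + 0.6·0.5·5 + 0.4·0.5·5 + 0.4·0.5·1
= 3.6

E[P2] = 3.1 (similar calculation)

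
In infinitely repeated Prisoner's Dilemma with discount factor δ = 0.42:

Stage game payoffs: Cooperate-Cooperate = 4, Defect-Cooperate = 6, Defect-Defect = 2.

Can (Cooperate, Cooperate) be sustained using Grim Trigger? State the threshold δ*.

δ* = 0.5; since δ = 0.42 < 0.5, cooperation cannot be sustained

Work:
For Grim Trigger:
Cooperate forever: 4/(1-δ)
Defect then punished: 6 + 2·δ/(1-δ)
Need: 4/(1-δ) ≥ 6 + 2·δ/(1-δ)
Solving: δ ≥ (T-R)/(T-P) = (6-4)/(6-2) = 0.5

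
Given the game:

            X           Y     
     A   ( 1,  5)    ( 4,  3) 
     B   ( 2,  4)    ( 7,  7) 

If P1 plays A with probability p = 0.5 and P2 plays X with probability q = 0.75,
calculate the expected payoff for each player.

E[P1] = 2.5, E[P2] = 4.625

Work:
E[P1] = p·q·π₁(A,X) + p·(1-q)·π₁(A,Y) + (1-p)·q·π₁(B,X) + (1-p)·(1-q)·π₁(B,Y)
= 0.5·0.75·1 + 0.5·0.25·4 + 0.5·0.75·2 + 0.5·0.25·7
= 2.5

E[P2] = 4.625 (similar calculation)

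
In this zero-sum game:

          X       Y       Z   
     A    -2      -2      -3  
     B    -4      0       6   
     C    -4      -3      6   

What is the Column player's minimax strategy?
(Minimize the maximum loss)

Column should play X, value = -2

Work:
Column player minimizes Row's maximum payoff:
Column X: max payoff to Row = -2
Column Y: max payoff to Row = 0
Column Z: max payoff to Row = 6
Minimum is -2, achieved by column X.
Minimax strategy: X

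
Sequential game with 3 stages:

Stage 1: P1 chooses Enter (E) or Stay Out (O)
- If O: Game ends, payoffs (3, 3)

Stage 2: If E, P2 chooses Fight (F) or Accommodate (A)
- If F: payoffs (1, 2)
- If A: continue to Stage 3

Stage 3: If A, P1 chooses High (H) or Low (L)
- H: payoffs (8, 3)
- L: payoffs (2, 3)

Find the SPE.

SPE: (E, A, H); Outcome (8, 3)

Work:
Stage 3: P1 chooses H (8 vs 2)
Stage 2: P2: F->2, A->3 (anticipating H). Choose A
Stage 1: P1: O->3, E->8 (anticipating A, H). Choose E
SPE path: E -> A -> H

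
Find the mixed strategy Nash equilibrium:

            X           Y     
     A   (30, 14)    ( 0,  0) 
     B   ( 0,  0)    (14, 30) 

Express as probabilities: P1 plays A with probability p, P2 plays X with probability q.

p = 0.6818, q = 0.3182

Work:
Find probabilities that make opponent indifferent:
P2 chooses q to make P1 indifferent between A and B
P1 chooses p to make P2 indifferent between X and Y
Mixed NE: P1 plays (A: 0.6818, B: 0.3182), P2 plays (X: 0.3182, Y: 0.6818)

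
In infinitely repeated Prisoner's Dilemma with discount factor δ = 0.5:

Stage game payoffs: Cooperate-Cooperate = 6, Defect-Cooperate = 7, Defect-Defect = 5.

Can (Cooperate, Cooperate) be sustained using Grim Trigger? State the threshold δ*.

δ* = 0.5; since δ = 0.5 ≥ 0.5, cooperation can be sustained

Work:
For Grim Trigger:
Cooperate forever: 6/(1-δ)
Defect then punished: 7 + 5·δ/(1-δ)
Need: 6/(1-δ) ≥ 7 + 5·δ/(1-δ)
Solving: δ ≥ (T-R)/(T-P) = (7-6)/(7-5) = 0.5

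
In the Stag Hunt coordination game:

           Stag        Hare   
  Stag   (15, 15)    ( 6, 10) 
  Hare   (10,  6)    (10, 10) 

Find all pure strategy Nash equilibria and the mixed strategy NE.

Pure NE: (Stag, Stag) and (Hare, Hare); Mixed NE: p = 0.4444, q = 0.4444

Work:
Check pure NE:
(Stag, Stag): (15, 15) - no unilateral deviation beneficial
(Hare, Hare): (10, 10) - no unilateral deviation beneficial
Mixed NE: P1 plays Stag with p = 0.4444, P2 plays Stag with q = 0.4444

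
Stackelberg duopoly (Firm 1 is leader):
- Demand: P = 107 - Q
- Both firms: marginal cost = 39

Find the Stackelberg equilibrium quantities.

q₁* (leader) = 34.0, q₂* (follower) = 17.0

Work:
Follower's reaction: q₂ = (a - c - q₁)/2
Leader substitutes: π₁ = q₁·(a - q₁ - (a-c-q₁)/2 - c)
FOC: q₁* = (107 - 39)/2 = 34.00
Then: q₂* = (107 - 39 - 34.0)/2 = 17.00
Leader has first-mover advantage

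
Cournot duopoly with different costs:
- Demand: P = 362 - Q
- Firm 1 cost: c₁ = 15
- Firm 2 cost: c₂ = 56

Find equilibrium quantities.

q₁* = 129.33, q₂* = 88.33

Work:
Reaction: q₁ = (362 - 15 - q₂)/2
Reaction: q₂ = (362 - 56 - q₁)/2
Solve simultaneously:
q₁* = (362 - 2×15 + 56)/3 = 129.33
q₂* = (362 - 2×56 + 15)/3 = 88.33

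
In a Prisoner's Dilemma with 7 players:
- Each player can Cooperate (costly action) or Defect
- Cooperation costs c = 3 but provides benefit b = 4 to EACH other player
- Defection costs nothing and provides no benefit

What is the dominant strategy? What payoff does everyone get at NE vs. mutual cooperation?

Dominant: Defect; NE payoff = 0; Coop payoff = 21

Work:
Defect dominates (saves cost c = 3, benefit to others is external)
NE: All defect → everyone gets 0
If all cooperate: each receives (6)×4 - 3 = 21
Social dilemma: 21 > 0 but NE gives 0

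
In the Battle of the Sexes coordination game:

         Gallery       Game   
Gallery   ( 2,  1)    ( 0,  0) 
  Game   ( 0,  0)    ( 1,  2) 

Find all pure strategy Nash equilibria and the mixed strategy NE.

Pure NE: (Gallery, Gallery) and (Game, Game); Mixed NE: p = 0.6667, q = 0.3333

Work:
Check pure NE:
(Gallery, Gallery): (2, 1) - no unilateral deviation beneficial
(Game, Game): (1, 2) - no unilateral deviation beneficial
Mixed NE: P1 plays Gallery with p = 0.6667, P2 plays Gallery with q = 0.3333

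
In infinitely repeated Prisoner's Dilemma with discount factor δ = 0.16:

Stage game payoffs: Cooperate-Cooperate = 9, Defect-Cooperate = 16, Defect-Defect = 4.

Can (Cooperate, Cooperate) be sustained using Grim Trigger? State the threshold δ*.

δ* = 0.5833; since δ = 0.16 < 0.5833, cooperation cannot be sustained

Work:
For Grim Trigger:
Cooperate forever: 9/(1-δ)
Defect then punished: 16 + 4·δ/(1-δ)
Need: 9/(1-δ) ≥ 16 + 4·δ/(1-δ)
Solving: δ ≥ (T-R)/(T-P) = (16-9)/(16-4) = 0.5833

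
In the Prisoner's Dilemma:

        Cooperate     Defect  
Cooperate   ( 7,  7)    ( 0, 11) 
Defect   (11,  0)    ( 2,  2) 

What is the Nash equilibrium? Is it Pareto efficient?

(Defect, Defect) is NE; not Pareto efficient

Work:
Defect dominates Cooperate for both players:
If P2 cooperates: Defect (11) > Cooperate (7)
If P2 defects: Defect (2) > Cooperate (0)
NE: (Defect, Defect) with payoff (2, 2)
But (Cooperate, Cooperate) = (7, 7) Pareto dominates (2, 2)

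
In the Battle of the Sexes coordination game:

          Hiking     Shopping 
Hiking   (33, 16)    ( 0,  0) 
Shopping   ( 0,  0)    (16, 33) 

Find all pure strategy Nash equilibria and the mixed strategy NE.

Pure NE: (Hiking, Hiking) and (Shopping, Shopping); Mixed NE: p = 0.6735, q = 0.3265

Work:
Check pure NE:
(Hiking, Hiking): (33, 16) - no unilateral deviation beneficial
(Shopping, Shopping): (16, 33) - no unilateral deviation beneficial
Mixed NE: P1 plays Hiking with p = 0.6735, P2 plays Hiking with q = 0.3265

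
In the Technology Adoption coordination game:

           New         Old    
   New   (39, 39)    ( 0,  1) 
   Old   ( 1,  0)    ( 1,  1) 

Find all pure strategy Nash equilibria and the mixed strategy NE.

Pure NE: (New, New) and (Old, Old); Mixed NE: p = 0.0256, q = 0.0256

Work:
Check pure NE:
(New, New): (39, 39) - no unilateral deviation beneficial
(Old, Old): (1, 1) - no unilateral deviation beneficial
Mixed NE: P1 plays New with p = 0.0256, P2 plays New with q = 0.0256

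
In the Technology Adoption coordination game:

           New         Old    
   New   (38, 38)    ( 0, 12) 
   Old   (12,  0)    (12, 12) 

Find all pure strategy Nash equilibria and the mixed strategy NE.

Pure NE: (New, New) and (Old, Old); Mixed NE: p = 0.3158, q = 0.3158

Work:
Check pure NE:
(New, New): (38, 38) - no unilateral deviation beneficial
(Old, Old): (12, 12) - no unilateral deviation beneficial
Mixed NE: P1 plays New with p = 0.3158, P2 plays New with q = 0.3158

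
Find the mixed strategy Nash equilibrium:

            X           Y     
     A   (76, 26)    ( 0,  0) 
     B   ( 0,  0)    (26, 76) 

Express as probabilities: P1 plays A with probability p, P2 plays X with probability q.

p = 0.7451, q = 0.2549

Work:
Find probabilities that make opponent indifferent:
P2 chooses q to make P1 indifferent between A and B
P1 chooses p to make P2 indifferent between X and Y
Mixed NE: P1 plays (A: 0.7451, B: 0.2549), P2 plays (X: 0.2549, Y: 0.7451)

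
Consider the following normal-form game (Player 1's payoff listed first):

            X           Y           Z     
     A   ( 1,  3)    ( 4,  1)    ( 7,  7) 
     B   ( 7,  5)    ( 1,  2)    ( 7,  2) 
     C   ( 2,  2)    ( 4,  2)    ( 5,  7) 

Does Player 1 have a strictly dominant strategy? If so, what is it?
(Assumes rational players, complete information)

No strictly dominant strategy exists for Player 1

Work:
A strategy strictly dominates another if it gives a strictly higher payoff against every opponent action. Compare each pair of P1's strategies column-by-column:
  A vs B: [1 vs 7, 4 vs 1, 7 vs 7] → A does not strictly dominate B (column X: 1 ≤ 7)
  A vs C: [1 vs 2, 4 vs 4, 7 vs 5] → A does not strictly dominate C (column X: 1 ≤ 2)
  B vs A: [7 vs 1, 1 vs 4, 7 vs 7] → B does not strictly dominate A (column Y: 1 ≤ 4)
  B vs C: [7 vs 2, 1 vs 4, 7 vs 5] → B does not strictly dominate C (column Y: 1 ≤ 4)
  C vs A: [2 vs 1, 4 vs 4, 5 vs 7] → C does not strictly dominate A (column Y: 4 ≤ 4)
  C vs B: [2 vs 7, 4 vs 1, 5 vs 7] → C does not strictly dominate B (column X: 2 ≤ 7)
No single strategy strictly dominates all others → no strictly dominant strategy.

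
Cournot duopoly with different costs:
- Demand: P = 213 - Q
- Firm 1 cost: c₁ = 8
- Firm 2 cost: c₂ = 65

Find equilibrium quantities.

q₁* = 87.33, q₂* = 30.33

Work:
Reaction: q₁ = (213 - 8 - q₂)/2
Reaction: q₂ = (213 - 65 - q₁)/2
Solve simultaneously:
q₁* = (213 - 2×8 + 65)/3 = 87.33
q₂* = (213 - 2×65 + 8)/3 = 30.33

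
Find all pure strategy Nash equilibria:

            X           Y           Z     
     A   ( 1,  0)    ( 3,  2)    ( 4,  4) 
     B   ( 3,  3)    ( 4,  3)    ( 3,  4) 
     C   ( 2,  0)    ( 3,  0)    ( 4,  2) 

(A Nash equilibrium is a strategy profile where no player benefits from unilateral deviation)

Nash equilibrium: (A, Z), (C, Z)

Work:
Best responses:
  P1 vs X: payoffs [1, 3, 2] → best response B (payoff 3)
  P1 vs Y: payoffs [3, 4, 3] → best response B (payoff 4)
  P1 vs Z: payoffs [4, 3, 4] → best response A/C (payoff 4)
  P2 vs A: payoffs [0, 2, 4] → best response Z (payoff 4)
  P2 vs B: payoffs [3, 3, 4] → best response Z (payoff 4)
  P2 vs C: payoffs [0, 0, 2] → best response Z (payoff 2)
Mutual best responses: (A,Z), (C,Z) → Nash equilibria.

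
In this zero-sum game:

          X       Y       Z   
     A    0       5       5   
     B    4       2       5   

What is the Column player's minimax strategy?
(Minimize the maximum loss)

Column should play X, value = 4

Work:
Column player minimizes Row's maximum payoff:
Column X: max payoff to Row = 4
Column Y: max payoff to Row = 5
Column Z: max payoff to Row = 5
Minimum is 4, achieved by column X.
Minimax strategy: X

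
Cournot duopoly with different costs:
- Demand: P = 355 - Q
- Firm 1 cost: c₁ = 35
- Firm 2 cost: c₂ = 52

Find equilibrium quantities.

q₁* = 112.33, q₂* = 95.33

Work:
Reaction: q₁ = (355 - 35 - q₂)/2
Reaction: q₂ = (355 - 52 - q₁)/2
Solve simultaneously:
q₁* = (355 - 2×35 + 52)/3 = 112.33
q₂* = (355 - 2×52 + 35)/3 = 95.33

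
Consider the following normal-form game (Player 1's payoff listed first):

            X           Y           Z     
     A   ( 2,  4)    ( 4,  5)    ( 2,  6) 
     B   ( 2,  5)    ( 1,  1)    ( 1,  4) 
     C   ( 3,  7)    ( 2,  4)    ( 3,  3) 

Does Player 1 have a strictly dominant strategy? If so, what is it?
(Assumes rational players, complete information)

No strictly dominant strategy exists for Player 1

Work:
A strategy strictly dominates another if it gives a strictly higher payoff against every opponent action. Compare each pair of P1's strategies column-by-column:
  A vs B: [2 vs 2, 4 vs 1, 2 vs 1] → A does not strictly dominate B (column X: 2 ≤ 2)
  A vs C: [2 vs 3, 4 vs 2, 2 vs 3] → A does not strictly dominate C (column X: 2 ≤ 3)
  B vs A: [2 vs 2, 1 vs 4, 1 vs 2] → B does not strictly dominate A (column X: 2 ≤ 2)
  B vs C: [2 vs 3, 1 vs 2, 1 vs 3] → B does not strictly dominate C (column X: 2 ≤ 3)
  C vs A: [3 vs 2, 2 vs 4, 3 vs 2] → C does not strictly dominate A (column Y: 2 ≤ 4)
  C vs B: [3 vs 2, 2 vs 1, 3 vs 1] → C strictly dominates B
No single strategy strictly dominates all others → no strictly dominant strategy.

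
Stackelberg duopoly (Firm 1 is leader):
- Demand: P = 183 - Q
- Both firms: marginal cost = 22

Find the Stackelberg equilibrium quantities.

q₁* (leader) = 80.5, q₂* (follower) = 40.25

Work:
Follower's reaction: q₂ = (a - c - q₁)/2
Leader substitutes: π₁ = q₁·(a - q₁ - (a-c-q₁)/2 - c)
FOC: q₁* = (183 - 22)/2 = 80.50
Then: q₂* = (183 - 22 - 80.5)/2 = 40.25
Leader has first-mover advantage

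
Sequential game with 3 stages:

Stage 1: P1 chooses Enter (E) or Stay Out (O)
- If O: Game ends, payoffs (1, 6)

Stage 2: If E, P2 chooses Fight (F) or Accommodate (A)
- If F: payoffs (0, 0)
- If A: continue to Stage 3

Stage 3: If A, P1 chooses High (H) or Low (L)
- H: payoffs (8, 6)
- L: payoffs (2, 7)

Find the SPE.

SPE: (E, A, H); Outcome (8, 6)

Work:
Stage 3: P1 chooses H (8 vs 2)
Stage 2: P2: F->0, A->6 (anticipating H). Choose A
Stage 1: P1: O->1, E->8 (anticipating A, H). Choose E
SPE path: E -> A -> H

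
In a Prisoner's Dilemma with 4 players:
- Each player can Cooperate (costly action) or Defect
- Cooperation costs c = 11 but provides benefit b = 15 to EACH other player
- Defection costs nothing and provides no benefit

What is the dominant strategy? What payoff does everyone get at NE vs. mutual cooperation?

Dominant: Defect; NE payoff = 0; Coop payoff = 34

Work:
Defect dominates (saves cost c = 11, benefit to others is external)
NE: All defect → everyone gets 0
If all cooperate: each receives (3)×15 - 11 = 34
Social dilemma: 34 > 0 but NE gives 0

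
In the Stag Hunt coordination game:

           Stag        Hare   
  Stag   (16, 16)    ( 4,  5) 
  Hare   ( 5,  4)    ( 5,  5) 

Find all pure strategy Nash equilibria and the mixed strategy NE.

Pure NE: (Stag, Stag) and (Hare, Hare); Mixed NE: p = 0.0833, q = 0.0833

Work:
Check pure NE:
(Stag, Stag): (16, 16) - no unilateral deviation beneficial
(Hare, Hare): (5, 5) - no unilateral deviation beneficial
Mixed NE: P1 plays Stag with p = 0.0833, P2 plays Stag with q = 0.0833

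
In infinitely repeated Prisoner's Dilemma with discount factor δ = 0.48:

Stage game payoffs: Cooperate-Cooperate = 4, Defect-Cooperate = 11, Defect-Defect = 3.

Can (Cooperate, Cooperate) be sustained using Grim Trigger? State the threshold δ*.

δ* = 0.875; since δ = 0.48 < 0.875, cooperation cannot be sustained

Work:
For Grim Trigger:
Cooperate forever: 4/(1-δ)
Defect then punished: 11 + 3·δ/(1-δ)
Need: 4/(1-δ) ≥ 11 + 3·δ/(1-δ)
Solving: δ ≥ (T-R)/(T-P) = (11-4)/(11-3) = 0.875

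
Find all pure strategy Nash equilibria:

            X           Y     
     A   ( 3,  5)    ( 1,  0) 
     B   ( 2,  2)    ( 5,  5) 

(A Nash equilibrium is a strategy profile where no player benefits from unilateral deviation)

Nash equilibrium: (A, X), (B, Y)

Work:
Best responses:
  P1 vs X: payoffs [3, 2] → best response A (payoff 3)
  P1 vs Y: payoffs [1, 5] → best response B (payoff 5)
  P2 vs A: payoffs [5, 0] → best response X (payoff 5)
  P2 vs B: payoffs [2, 5] → best response Y (payoff 5)
Mutual best responses: (A,X), (B,Y) → Nash equilibria.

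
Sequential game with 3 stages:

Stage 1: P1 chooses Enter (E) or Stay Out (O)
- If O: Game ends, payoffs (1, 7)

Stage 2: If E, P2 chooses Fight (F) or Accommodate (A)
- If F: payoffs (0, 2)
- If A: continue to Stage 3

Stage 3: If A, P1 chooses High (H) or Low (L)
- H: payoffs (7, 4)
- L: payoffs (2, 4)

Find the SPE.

SPE: (E, A, H); Outcome (7, 4)

Work:
Stage 3: P1 chooses H (7 vs 2)
Stage 2: P2: F->2, A->4 (anticipating H). Choose A
Stage 1: P1: O->1, E->7 (anticipating A, H). Choose E
SPE path: E -> A -> H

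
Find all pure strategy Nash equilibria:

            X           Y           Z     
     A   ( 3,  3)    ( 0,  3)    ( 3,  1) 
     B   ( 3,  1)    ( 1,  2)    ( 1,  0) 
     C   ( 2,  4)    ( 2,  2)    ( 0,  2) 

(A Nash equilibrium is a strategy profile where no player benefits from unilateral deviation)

Nash equilibrium: (A, X)

Work:
Best responses:
  P1 vs X: payoffs [3, 3, 2] → best response A/B (payoff 3)
  P1 vs Y: payoffs [0, 1, 2] → best response C (payoff 2)
  P1 vs Z: payoffs [3, 1, 0] → best response A (payoff 3)
  P2 vs A: payoffs [3, 3, 1] → best response X/Y (payoff 3)
  P2 vs B: payoffs [1, 2, 0] → best response Y (payoff 2)
  P2 vs C: payoffs [4, 2, 2] → best response X (payoff 4)
Mutual best responses: (A,X) → Nash equilibria.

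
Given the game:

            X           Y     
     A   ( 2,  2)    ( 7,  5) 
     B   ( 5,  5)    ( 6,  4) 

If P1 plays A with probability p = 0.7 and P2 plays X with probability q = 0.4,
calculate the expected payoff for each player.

E[P1] = 5.18, E[P2] = 3.98

Work:
E[P1] = p·q·π₁(A,X) + p·(1-q)·π₁(A,Y) + (1-p)·q·π₁(B,X) + (1-p)·(1-q)·π₁(B,Y)
= 0.7·0.4·2 + 0.7·0.6·7 + 0.3·0.4·5 + 0.3·0.6·6
= 5.18

E[P2] = 3.98 (similar calculation)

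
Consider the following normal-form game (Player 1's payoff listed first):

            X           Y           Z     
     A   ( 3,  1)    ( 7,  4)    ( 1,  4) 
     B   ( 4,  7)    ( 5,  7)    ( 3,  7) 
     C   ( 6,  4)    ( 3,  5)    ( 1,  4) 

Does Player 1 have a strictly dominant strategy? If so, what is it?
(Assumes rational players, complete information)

No strictly dominant strategy exists for Player 1

Work:
A strategy strictly dominates another if it gives a strictly higher payoff against every opponent action. Compare each pair of P1's strategies column-by-column:
  A vs B: [3 vs 4, 7 vs 5, 1 vs 3] → A does not strictly dominate B (column X: 3 ≤ 4)
  A vs C: [3 vs 6, 7 vs 3, 1 vs 1] → A does not strictly dominate C (column X: 3 ≤ 6)
  B vs A: [4 vs 3, 5 vs 7, 3 vs 1] → B does not strictly dominate A (column Y: 5 ≤ 7)
  B vs C: [4 vs 6, 5 vs 3, 3 vs 1] → B does not strictly dominate C (column X: 4 ≤ 6)
  C vs A: [6 vs 3, 3 vs 7, 1 vs 1] → C does not strictly dominate A (column Y: 3 ≤ 7)
  C vs B: [6 vs 4, 3 vs 5, 1 vs 3] → C does not strictly dominate B (column Y: 3 ≤ 5)
No single strategy strictly dominates all others → no strictly dominant strategy.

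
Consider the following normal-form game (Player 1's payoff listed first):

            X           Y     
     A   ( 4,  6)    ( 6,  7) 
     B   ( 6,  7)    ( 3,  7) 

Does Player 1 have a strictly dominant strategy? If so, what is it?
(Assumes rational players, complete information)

No strictly dominant strategy exists for Player 1

Work:
A strategy strictly dominates another if it gives a strictly higher payoff against every opponent action. Compare each pair of P1's strategies column-by-column:
  A vs B: [4 vs 6, 6 vs 3] → A does not strictly dominate B (column X: 4 ≤ 6)
  B vs A: [6 vs 4, 3 vs 6] → B does not strictly dominate A (column Y: 3 ≤ 6)
No single strategy strictly dominates all others → no strictly dominant strategy.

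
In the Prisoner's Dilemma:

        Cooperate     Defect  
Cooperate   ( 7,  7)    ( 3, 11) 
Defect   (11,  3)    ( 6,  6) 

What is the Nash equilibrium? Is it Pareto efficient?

(Defect, Defect) is NE; not Pareto efficient

Work:
Defect dominates Cooperate for both players:
If P2 cooperates: Defect (11) > Cooperate (7)
If P2 defects: Defect (6) > Cooperate (3)
NE: (Defect, Defect) with payoff (6, 6)
But (Cooperate, Cooperate) = (7, 7) Pareto dominates (6, 6)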